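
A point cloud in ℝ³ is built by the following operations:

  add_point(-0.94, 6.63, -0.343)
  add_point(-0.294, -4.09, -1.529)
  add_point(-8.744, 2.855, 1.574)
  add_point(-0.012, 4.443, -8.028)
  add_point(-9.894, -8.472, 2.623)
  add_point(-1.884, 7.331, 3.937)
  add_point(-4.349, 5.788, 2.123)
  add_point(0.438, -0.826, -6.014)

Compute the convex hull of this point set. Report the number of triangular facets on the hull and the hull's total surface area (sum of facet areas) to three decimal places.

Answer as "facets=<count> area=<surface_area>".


facets=12 area=369.961

Hull vertices (8/8): indices [0, 1, 2, 3, 4, 5, 6, 7].

Facet areas (half cross-product norm):
  f1: (p3, p7, p4) → 34.8802
  f2: (p2, p5, p4) → 39.8510
  f3: (p2, p3, p4) → 72.2805
  f4: (p1, p7, p4) → 24.6459
  f5: (p1, p5, p4) → 72.1038
  f6: (p0, p3, p7) → 22.6901
  f7: (p0, p1, p7) → 26.4673
  f8: (p0, p1, p5) → 23.0525
  f9: (p6, p2, p3) → 29.1489
  f10: (p6, p0, p3) → 13.9667
  f11: (p6, p2, p5) → 4.0008
  f12: (p6, p0, p5) → 6.8729
Σ area = 369.961

Euler characteristic 8−18+12 = 2 ✓


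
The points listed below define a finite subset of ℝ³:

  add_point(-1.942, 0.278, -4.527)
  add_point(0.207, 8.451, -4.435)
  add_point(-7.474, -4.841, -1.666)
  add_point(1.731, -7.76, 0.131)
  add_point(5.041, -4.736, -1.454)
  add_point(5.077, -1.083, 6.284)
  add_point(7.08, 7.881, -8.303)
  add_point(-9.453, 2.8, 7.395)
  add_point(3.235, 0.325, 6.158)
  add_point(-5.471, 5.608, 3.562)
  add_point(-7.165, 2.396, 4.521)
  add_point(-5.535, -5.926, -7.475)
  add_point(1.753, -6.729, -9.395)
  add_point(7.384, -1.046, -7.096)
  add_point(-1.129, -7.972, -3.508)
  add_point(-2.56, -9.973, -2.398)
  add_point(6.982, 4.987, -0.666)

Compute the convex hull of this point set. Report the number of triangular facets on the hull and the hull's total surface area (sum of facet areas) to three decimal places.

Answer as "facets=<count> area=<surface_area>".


facets=24 area=853.664

Points on the hull: [1, 2, 3, 4, 5, 6, 7, 8, 9, 11, 12, 13, 15, 16] (14 of 17).

Triangle areas on the boundary:
  f1: (p11, p1, p7) → 118.1739
  f2: (p3, p15, p7) → 46.2511
  f3: (p3, p5, p7) → 72.5343
  f4: (p9, p1, p7) → 8.0091
  f5: (p6, p11, p1) → 61.6082
  f6: (p2, p15, p7) → 32.7085
  f7: (p2, p11, p7) → 18.6511
  f8: (p2, p11, p15) → 19.9949
  f9: (p12, p11, p15) → 25.9783
  f10: (p12, p3, p15) → 23.7471
  f11: (p12, p6, p13) → 29.5403
  f12: (p12, p6, p11) → 57.7406
  f13: (p4, p5, p13) → 26.5714
  f14: (p4, p3, p5) → 20.3382
  f15: (p4, p12, p13) → 27.7505
  f16: (p4, p12, p3) → 20.8659
  f17: (p8, p5, p7) → 7.0052
  f18: (p8, p9, p7) → 32.1987
  f19: (p16, p8, p5) → 10.5315
  f20: (p16, p5, p13) → 41.3460
  f21: (p16, p6, p13) → 32.3761
  f22: (p16, p6, p1) → 28.9613
  f23: (p16, p9, p1) → 43.3486
  f24: (p16, p8, p9) → 47.4329
Σ area = 853.664

Euler characteristic 14−36+24 = 2 ✓


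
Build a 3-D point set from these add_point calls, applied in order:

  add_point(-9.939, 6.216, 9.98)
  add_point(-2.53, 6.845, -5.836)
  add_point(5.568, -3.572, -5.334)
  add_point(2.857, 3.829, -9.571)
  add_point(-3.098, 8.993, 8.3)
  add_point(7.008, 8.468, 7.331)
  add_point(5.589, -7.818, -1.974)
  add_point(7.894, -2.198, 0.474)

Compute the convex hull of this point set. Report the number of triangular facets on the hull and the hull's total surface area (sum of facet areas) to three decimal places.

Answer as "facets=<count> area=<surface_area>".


facets=12 area=712.766

Extreme-point indices: [0, 1, 2, 3, 4, 5, 6, 7] — 8 of 8 on the boundary.

Triangle areas on the boundary:
  f1: (p5, p6, p0) → 161.7068
  f2: (p5, p6, p7) → 18.3816
  f3: (p5, p4, p0) → 16.7479
  f4: (p5, p3, p7) → 81.0408
  f5: (p2, p6, p7) → 15.9253
  f6: (p2, p3, p7) → 26.7173
  f7: (p2, p3, p6) → 8.0250
  f8: (p1, p4, p0) → 53.0806
  f9: (p1, p6, p0) → 150.2130
  f10: (p1, p3, p6) → 49.9889
  f11: (p1, p5, p3) → 58.9348
  f12: (p1, p5, p4) → 72.0043
Σ area = 712.766

Euler: V−E+F = 8−18+12 = 2.


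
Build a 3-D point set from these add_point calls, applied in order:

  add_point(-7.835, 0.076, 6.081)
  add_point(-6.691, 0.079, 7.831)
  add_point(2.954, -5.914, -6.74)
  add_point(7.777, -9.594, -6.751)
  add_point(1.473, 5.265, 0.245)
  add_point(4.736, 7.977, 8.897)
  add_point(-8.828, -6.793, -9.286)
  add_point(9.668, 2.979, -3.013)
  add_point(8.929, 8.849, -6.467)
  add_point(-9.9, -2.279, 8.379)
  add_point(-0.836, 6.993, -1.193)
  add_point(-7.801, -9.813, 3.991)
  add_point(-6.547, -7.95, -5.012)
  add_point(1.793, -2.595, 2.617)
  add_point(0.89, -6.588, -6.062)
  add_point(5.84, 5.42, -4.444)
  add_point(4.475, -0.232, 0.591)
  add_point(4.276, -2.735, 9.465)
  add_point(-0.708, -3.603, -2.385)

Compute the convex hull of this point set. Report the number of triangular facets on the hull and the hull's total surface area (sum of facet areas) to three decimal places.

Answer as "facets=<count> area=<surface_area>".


Extreme-point indices: [0, 3, 5, 6, 7, 8, 9, 10, 11, 17] — 10 of 19 on the boundary.

Triangle areas on the boundary:
  f1: (p6, p11, p9) → 58.9122
  f2: (p3, p6, p11) → 112.4391
  f3: (p17, p11, p9) → 62.1791
  f4: (p17, p3, p7) → 96.0899
  f5: (p17, p3, p11) → 126.2666
  f6: (p8, p10, p6) → 95.8244
  f7: (p8, p3, p7) → 34.2898
  f8: (p8, p3, p6) → 156.5547
  f9: (p5, p8, p10) → 65.0672
  f10: (p5, p17, p7) → 70.8089
  f11: (p5, p8, p7) → 47.1829
  f12: (p5, p17, p9) → 76.3637
  f13: (p0, p5, p9) → 22.3348
  f14: (p0, p5, p10) → 69.4223
  f15: (p0, p6, p9) → 31.6175
  f16: (p0, p10, p6) → 99.1067
Σ area = 1224.460

Euler: V−E+F = 10−24+16 = 2.

facets=16 area=1224.460


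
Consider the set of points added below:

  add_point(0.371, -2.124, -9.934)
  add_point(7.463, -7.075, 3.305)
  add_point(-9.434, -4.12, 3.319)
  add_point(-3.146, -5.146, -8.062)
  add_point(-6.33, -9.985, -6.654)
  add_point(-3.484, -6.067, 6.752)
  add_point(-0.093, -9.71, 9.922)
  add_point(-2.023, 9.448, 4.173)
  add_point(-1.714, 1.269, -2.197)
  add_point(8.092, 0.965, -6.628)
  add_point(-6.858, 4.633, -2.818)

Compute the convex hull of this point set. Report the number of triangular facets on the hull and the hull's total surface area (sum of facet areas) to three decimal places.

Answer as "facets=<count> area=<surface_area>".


Hull vertices (9/11): indices [0, 1, 2, 3, 4, 6, 7, 9, 10].

Facet areas (half cross-product norm):
  f1: (p6, p7, p2) → 98.5670
  f2: (p10, p7, p2) → 53.3916
  f3: (p10, p7, p9) → 76.1843
  f4: (p1, p7, p9) → 106.7257
  f5: (p1, p6, p7) → 97.5598
  f6: (p4, p10, p2) → 65.2519
  f7: (p4, p1, p9) → 105.2345
  f8: (p4, p6, p2) → 76.2300
  f9: (p4, p1, p6) → 86.6091
  f10: (p0, p10, p9) → 54.2369
  f11: (p0, p4, p9) → 35.9114
  f12: (p3, p4, p10) → 31.9161
  f13: (p3, p0, p10) → 29.0642
  f14: (p3, p0, p4) → 4.4386
Σ area = 921.321

Check V−E+F: 9 − 21 + 14 = 2.

facets=14 area=921.321


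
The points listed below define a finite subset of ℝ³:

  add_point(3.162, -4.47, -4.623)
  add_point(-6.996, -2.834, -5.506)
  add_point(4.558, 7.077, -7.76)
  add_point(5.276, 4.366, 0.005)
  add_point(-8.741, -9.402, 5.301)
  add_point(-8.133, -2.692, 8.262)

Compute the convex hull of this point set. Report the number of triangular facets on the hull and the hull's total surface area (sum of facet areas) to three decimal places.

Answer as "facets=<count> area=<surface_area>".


facets=8 area=524.861

Points on the hull: [0, 1, 2, 3, 4, 5] (6 of 6).

Area of each hull facet:
  f1: (p5, p3, p4) → 61.5712
  f2: (p2, p5, p3) → 60.9868
  f3: (p0, p3, p4) → 82.1229
  f4: (p0, p2, p3) → 41.5447
  f5: (p1, p5, p4) → 46.5147
  f6: (p1, p2, p5) → 104.1276
  f7: (p1, p0, p4) → 65.9038
  f8: (p1, p0, p2) → 62.0889
Σ area = 524.861

Euler characteristic 6−12+8 = 2 ✓


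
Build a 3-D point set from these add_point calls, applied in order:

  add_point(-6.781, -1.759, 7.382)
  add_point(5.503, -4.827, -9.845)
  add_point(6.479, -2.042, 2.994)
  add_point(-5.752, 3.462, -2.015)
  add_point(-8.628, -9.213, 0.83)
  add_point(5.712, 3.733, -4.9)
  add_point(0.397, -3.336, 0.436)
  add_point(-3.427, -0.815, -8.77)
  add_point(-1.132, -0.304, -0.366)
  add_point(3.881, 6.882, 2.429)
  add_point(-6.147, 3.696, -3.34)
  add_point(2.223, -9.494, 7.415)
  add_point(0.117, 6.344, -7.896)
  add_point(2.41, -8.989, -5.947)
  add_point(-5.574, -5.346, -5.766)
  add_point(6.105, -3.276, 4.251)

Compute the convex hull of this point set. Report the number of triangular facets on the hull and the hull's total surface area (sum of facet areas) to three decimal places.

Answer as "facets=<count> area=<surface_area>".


facets=24 area=885.578

Extreme-point indices: [0, 1, 2, 3, 4, 5, 7, 9, 10, 11, 12, 13, 14, 15] — 14 of 16 on the boundary.

Facet areas (half cross-product norm):
  f1: (p7, p12, p1) → 39.5589
  f2: (p5, p12, p9) → 28.0292
  f3: (p5, p12, p1) → 33.7794
  f4: (p5, p9, p2) → 35.2958
  f5: (p5, p1, p2) → 48.2338
  f6: (p11, p0, p9) → 85.3730
  f7: (p11, p0, p4) → 56.3314
  f8: (p11, p13, p4) → 73.1639
  f9: (p11, p13, p1) → 33.6402
  f10: (p10, p12, p9) → 43.6644
  f11: (p10, p7, p12) → 27.1340
  f12: (p10, p0, p4) → 59.1196
  f13: (p14, p13, p1) → 28.0073
  f14: (p14, p7, p1) → 28.7050
  f15: (p14, p13, p4) → 35.6754
  f16: (p14, p10, p4) → 37.6401
  f17: (p14, p10, p7) → 22.0926
  f18: (p15, p9, p2) → 6.4339
  f19: (p15, p11, p9) → 29.4492
  f20: (p15, p1, p2) → 10.1312
  f21: (p15, p11, p1) → 54.2639
  f22: (p3, p0, p9) → 59.7772
  f23: (p3, p10, p9) → 6.4269
  f24: (p3, p10, p0) → 3.6514
Σ area = 885.578

Euler characteristic 14−36+24 = 2 ✓


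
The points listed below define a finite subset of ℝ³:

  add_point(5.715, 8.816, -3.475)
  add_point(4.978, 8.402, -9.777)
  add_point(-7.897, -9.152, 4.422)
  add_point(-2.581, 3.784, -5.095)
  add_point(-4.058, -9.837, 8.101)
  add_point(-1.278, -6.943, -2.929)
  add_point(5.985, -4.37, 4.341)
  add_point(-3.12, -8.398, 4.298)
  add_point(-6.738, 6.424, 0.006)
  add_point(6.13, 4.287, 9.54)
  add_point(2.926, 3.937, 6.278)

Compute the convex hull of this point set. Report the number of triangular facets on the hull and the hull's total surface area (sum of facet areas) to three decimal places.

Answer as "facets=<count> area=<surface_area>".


facets=14 area=835.141

Extreme-point indices: [0, 1, 2, 3, 4, 5, 6, 8, 9] — 9 of 11 on the boundary.

Facet areas (half cross-product norm):
  f1: (p8, p4, p2) → 42.0344
  f2: (p8, p4, p9) → 129.0068
  f3: (p5, p4, p2) → 27.1234
  f4: (p0, p8, p9) → 86.9898
  f5: (p0, p8, p1) → 41.3898
  f6: (p3, p8, p1) → 28.2294
  f7: (p3, p5, p1) → 49.2688
  f8: (p3, p8, p2) → 57.1276
  f9: (p3, p5, p2) → 53.6575
  f10: (p6, p4, p9) → 58.9978
  f11: (p6, p5, p4) → 56.3448
  f12: (p6, p5, p1) → 93.3352
  f13: (p6, p0, p9) → 68.1418
  f14: (p6, p0, p1) → 43.4933
Σ area = 835.141

Euler: V−E+F = 9−21+14 = 2.


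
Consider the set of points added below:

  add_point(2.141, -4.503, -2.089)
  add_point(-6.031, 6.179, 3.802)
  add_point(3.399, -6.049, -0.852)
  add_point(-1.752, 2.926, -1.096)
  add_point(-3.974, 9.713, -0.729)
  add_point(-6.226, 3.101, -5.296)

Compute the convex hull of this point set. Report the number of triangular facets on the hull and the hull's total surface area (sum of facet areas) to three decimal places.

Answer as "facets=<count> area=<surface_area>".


facets=6 area=205.492

5 of the 6 inputs are extreme points: [0, 1, 2, 4, 5].

Facet areas (half cross-product norm):
  f1: (p1, p2, p5) → 66.8922
  f2: (p1, p4, p5) → 25.2043
  f3: (p1, p4, p2) → 49.1978
  f4: (p0, p2, p5) → 4.2139
  f5: (p0, p4, p5) → 48.3149
  f6: (p0, p4, p2) → 11.6694
Σ area = 205.492

Check V−E+F: 5 − 9 + 6 = 2.


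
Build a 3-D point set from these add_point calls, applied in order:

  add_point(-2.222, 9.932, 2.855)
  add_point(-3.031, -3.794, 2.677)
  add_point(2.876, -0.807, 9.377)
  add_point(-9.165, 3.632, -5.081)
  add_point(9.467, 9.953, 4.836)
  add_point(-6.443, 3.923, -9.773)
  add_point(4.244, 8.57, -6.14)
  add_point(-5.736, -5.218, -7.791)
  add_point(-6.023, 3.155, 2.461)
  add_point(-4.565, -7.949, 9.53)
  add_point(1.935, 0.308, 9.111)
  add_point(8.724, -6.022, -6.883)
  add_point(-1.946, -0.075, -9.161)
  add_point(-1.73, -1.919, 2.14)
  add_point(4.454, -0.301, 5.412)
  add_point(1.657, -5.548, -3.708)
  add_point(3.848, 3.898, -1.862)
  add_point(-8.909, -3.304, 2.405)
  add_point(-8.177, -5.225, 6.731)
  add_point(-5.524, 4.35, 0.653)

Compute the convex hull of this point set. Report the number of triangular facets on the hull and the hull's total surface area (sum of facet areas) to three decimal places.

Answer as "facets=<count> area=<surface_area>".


facets=24 area=1153.195

14 of the 20 inputs are extreme points: [0, 2, 3, 4, 5, 6, 7, 8, 9, 10, 11, 12, 17, 18].

Facet areas (half cross-product norm):
  f1: (p0, p5, p3) → 32.3256
  f2: (p7, p5, p3) → 24.9783
  f3: (p7, p11, p9) → 126.3097
  f4: (p18, p7, p9) → 35.7863
  f5: (p10, p0, p4) → 65.6775
  f6: (p10, p18, p9) → 27.9740
  f7: (p10, p18, p0) → 71.8211
  f8: (p6, p0, p4) → 59.5330
  f9: (p6, p0, p5) → 66.4390
  f10: (p6, p11, p4) → 93.4475
  f11: (p12, p7, p5) → 19.6389
  f12: (p12, p7, p11) → 40.4550
  f13: (p12, p6, p5) → 33.3380
  f14: (p12, p6, p11) → 67.8270
  f15: (p8, p0, p3) → 31.2968
  f16: (p8, p18, p3) → 36.6382
  f17: (p8, p18, p0) → 20.1792
  f18: (p17, p7, p3) → 45.8016
  f19: (p17, p18, p3) → 8.4301
  f20: (p17, p18, p7) → 17.6606
  f21: (p2, p10, p4) → 9.3073
  f22: (p2, p11, p4) → 117.7101
  f23: (p2, p10, p9) → 7.6325
  f24: (p2, p11, p9) → 92.9874
Σ area = 1153.195

Check V−E+F: 14 − 36 + 24 = 2.


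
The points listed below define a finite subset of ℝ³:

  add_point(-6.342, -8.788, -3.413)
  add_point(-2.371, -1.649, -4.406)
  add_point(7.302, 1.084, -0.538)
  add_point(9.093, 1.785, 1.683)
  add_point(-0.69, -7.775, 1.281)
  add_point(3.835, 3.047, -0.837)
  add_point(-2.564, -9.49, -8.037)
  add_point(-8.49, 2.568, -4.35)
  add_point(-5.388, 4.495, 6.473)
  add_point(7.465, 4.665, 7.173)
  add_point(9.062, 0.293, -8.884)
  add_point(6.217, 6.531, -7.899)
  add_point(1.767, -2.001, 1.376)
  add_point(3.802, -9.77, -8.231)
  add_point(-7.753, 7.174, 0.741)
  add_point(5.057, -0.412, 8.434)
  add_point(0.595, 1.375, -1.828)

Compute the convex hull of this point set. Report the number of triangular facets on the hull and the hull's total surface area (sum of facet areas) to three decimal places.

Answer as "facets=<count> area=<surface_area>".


facets=20 area=988.869

Extreme-point indices: [0, 3, 4, 6, 7, 8, 9, 10, 11, 13, 14, 15] — 12 of 17 on the boundary.

Facet areas (half cross-product norm):
  f1: (p15, p13, p3) → 65.0366
  f2: (p10, p13, p3) → 60.5473
  f3: (p10, p11, p3) → 35.6328
  f4: (p9, p15, p3) → 18.3595
  f5: (p9, p11, p3) → 31.0808
  f6: (p6, p0, p7) → 34.3580
  f7: (p6, p0, p13) → 14.4643
  f8: (p6, p11, p7) → 105.7433
  f9: (p6, p10, p13) → 32.8218
  f10: (p6, p10, p11) → 50.9304
  f11: (p4, p15, p13) → 56.1858
  f12: (p4, p0, p13) → 38.2513
  f13: (p14, p11, p7) → 53.7122
  f14: (p14, p9, p11) → 112.1332
  f15: (p14, p0, p7) → 32.7816
  f16: (p8, p9, p15) → 33.6871
  f17: (p8, p14, p9) → 40.0256
  f18: (p8, p14, p0) → 54.7865
  f19: (p8, p4, p15) → 66.1941
  f20: (p8, p4, p0) → 52.1366
Σ area = 988.869

Check V−E+F: 12 − 30 + 20 = 2.


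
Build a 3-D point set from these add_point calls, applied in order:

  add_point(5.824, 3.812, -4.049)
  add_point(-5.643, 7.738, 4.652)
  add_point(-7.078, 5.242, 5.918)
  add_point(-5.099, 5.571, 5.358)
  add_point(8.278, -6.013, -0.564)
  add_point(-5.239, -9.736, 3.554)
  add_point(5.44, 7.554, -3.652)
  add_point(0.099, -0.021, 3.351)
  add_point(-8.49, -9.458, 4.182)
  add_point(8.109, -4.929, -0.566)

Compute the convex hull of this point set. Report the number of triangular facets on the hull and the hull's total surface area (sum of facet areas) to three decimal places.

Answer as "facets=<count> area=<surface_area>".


facets=16 area=551.443

Hull vertices (10/10): indices [0, 1, 2, 3, 4, 5, 6, 7, 8, 9].

Facet areas (half cross-product norm):
  f1: (p6, p1, p8) → 120.1251
  f2: (p6, p0, p8) → 34.4534
  f3: (p6, p0, p4) → 8.9670
  f4: (p6, p3, p1) → 16.2237
  f5: (p2, p1, p8) → 14.6066
  f6: (p2, p3, p1) → 2.4401
  f7: (p2, p7, p3) → 6.6848
  f8: (p9, p6, p4) → 1.7251
  f9: (p9, p6, p3) → 91.1582
  f10: (p9, p7, p4) → 4.4791
  f11: (p9, p7, p3) → 11.5690
  f12: (p5, p7, p4) → 59.8551
  f13: (p5, p0, p8) → 25.7337
  f14: (p5, p0, p4) → 77.7429
  f15: (p5, p2, p8) → 24.7018
  f16: (p5, p2, p7) → 50.9773
Σ area = 551.443

Check V−E+F: 10 − 24 + 16 = 2.


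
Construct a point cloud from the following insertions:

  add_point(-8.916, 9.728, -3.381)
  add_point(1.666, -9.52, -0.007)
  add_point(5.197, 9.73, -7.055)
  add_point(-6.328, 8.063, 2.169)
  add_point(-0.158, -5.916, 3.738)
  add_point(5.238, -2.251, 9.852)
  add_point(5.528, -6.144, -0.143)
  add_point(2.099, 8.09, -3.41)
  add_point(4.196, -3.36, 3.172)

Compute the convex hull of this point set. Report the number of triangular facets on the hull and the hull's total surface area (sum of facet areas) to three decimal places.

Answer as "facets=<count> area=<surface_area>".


Hull vertices (7/9): indices [0, 1, 2, 3, 4, 5, 6].

Triangle areas on the boundary:
  f1: (p5, p2, p6) → 92.8373
  f2: (p1, p2, p0) → 146.8716
  f3: (p1, p2, p6) → 35.5669
  f4: (p1, p4, p0) → 47.9644
  f5: (p1, p5, p6) → 27.0094
  f6: (p1, p4, p5) → 20.8290
  f7: (p3, p4, p0) → 42.4344
  f8: (p3, p4, p5) → 68.5370
  f9: (p3, p2, p0) → 45.5652
  f10: (p3, p5, p2) → 126.4699
Σ area = 654.085

Euler characteristic 7−15+10 = 2 ✓

facets=10 area=654.085


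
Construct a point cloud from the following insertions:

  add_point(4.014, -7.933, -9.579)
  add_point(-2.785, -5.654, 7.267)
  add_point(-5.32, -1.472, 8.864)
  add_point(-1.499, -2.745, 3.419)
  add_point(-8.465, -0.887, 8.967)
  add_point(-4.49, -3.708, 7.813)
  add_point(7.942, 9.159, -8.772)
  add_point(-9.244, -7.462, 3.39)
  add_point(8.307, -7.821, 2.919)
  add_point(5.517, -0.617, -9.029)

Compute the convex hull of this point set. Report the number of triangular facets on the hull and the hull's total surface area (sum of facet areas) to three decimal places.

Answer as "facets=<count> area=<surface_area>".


Extreme-point indices: [0, 1, 2, 4, 6, 7, 8] — 7 of 10 on the boundary.

Triangle areas on the boundary:
  f1: (p0, p8, p7) → 110.7233
  f2: (p0, p6, p7) → 161.9871
  f3: (p0, p6, p8) → 115.1028
  f4: (p4, p6, p7) → 112.8208
  f5: (p1, p8, p7) → 39.4119
  f6: (p1, p4, p7) → 27.4427
  f7: (p2, p6, p8) → 165.2534
  f8: (p2, p4, p6) → 34.4739
  f9: (p2, p1, p8) → 21.9875
  f10: (p2, p1, p4) → 6.3067
Σ area = 795.510

Euler: V−E+F = 7−15+10 = 2.

facets=10 area=795.510


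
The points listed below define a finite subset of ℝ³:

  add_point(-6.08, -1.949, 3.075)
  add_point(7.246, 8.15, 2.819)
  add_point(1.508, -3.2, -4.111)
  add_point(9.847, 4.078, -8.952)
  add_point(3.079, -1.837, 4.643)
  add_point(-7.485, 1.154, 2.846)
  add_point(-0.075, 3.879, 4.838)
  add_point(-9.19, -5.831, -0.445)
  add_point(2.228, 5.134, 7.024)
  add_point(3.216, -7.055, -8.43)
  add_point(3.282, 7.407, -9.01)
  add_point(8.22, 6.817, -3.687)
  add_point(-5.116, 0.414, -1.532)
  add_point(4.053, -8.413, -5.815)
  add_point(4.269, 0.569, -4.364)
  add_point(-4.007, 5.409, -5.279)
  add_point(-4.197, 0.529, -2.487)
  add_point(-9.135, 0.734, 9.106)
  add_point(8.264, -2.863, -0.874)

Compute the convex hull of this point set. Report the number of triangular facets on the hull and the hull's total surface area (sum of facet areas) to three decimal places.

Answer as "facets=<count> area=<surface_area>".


facets=22 area=939.552

Points on the hull: [1, 3, 4, 5, 7, 8, 9, 10, 11, 13, 15, 17, 18] (13 of 19).

Per-facet area ½‖(b−a)×(c−a)‖:
  f1: (p4, p13, p7) → 79.0267
  f2: (p9, p13, p7) → 22.2395
  f3: (p9, p13, p3) → 19.0954
  f4: (p18, p13, p3) → 45.9065
  f5: (p18, p4, p13) → 32.1507
  f6: (p18, p1, p3) → 58.6049
  f7: (p18, p4, p1) → 40.5313
  f8: (p15, p9, p7) → 87.6809
  f9: (p15, p5, p7) → 38.5254
  f10: (p17, p15, p1) → 110.4893
  f11: (p17, p15, p5) → 12.6516
  f12: (p17, p4, p7) → 70.9591
  f13: (p17, p5, p7) → 24.5506
  f14: (p10, p9, p3) → 47.6227
  f15: (p10, p15, p9) → 58.9233
  f16: (p10, p15, p1) → 52.2179
  f17: (p8, p4, p1) → 26.5125
  f18: (p8, p17, p1) → 20.5661
  f19: (p8, p17, p4) → 45.1260
  f20: (p11, p1, p3) → 6.0561
  f21: (p11, p10, p3) → 20.4446
  f22: (p11, p10, p1) → 19.6709
Σ area = 939.552

Euler: V−E+F = 13−33+22 = 2.


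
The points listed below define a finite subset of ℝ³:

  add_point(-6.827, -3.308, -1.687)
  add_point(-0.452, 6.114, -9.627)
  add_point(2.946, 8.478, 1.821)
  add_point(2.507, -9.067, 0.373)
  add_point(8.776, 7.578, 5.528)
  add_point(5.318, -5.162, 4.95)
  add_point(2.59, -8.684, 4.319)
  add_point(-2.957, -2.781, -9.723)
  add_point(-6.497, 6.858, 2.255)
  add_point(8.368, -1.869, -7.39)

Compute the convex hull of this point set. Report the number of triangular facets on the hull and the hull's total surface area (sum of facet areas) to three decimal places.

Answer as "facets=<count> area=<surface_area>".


10 of the 10 inputs are extreme points: [0, 1, 2, 3, 4, 5, 6, 7, 8, 9].

Triangle areas on the boundary:
  f1: (p7, p3, p0) → 49.1639
  f2: (p9, p7, p3) → 64.5999
  f3: (p6, p3, p0) → 21.8710
  f4: (p1, p9, p4) → 94.4859
  f5: (p1, p9, p7) → 50.3545
  f6: (p8, p6, p0) → 66.1578
  f7: (p8, p7, p0) → 47.0970
  f8: (p8, p1, p7) → 61.5859
  f9: (p5, p9, p4) → 83.7356
  f10: (p5, p8, p4) → 98.2450
  f11: (p5, p8, p6) → 38.1688
  f12: (p5, p9, p3) → 39.9231
  f13: (p5, p6, p3) → 8.6863
  f14: (p2, p1, p4) → 29.9118
  f15: (p2, p8, p4) → 20.9904
  f16: (p2, p8, p1) → 56.2879
Σ area = 831.265

Euler characteristic 10−24+16 = 2 ✓

facets=16 area=831.265


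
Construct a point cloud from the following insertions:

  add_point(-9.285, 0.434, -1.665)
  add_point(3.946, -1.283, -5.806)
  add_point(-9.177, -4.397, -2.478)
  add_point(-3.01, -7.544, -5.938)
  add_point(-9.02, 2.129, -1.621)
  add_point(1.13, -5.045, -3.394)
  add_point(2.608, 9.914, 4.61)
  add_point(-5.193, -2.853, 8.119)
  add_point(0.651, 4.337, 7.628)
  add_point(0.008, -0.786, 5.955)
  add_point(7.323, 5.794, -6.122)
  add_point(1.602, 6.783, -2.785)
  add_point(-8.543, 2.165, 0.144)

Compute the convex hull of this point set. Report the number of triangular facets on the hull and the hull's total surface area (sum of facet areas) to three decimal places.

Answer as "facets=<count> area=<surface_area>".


facets=22 area=662.118

13 of the 13 inputs are extreme points: [0, 1, 2, 3, 4, 5, 6, 7, 8, 9, 10, 11, 12].

Area of each hull facet:
  f1: (p4, p3, p10) → 97.2838
  f2: (p2, p7, p0) → 26.8793
  f3: (p2, p7, p3) → 43.3980
  f4: (p2, p4, p0) → 0.9418
  f5: (p2, p4, p3) → 22.8530
  f6: (p5, p7, p3) → 36.1276
  f7: (p11, p6, p10) → 24.7614
  f8: (p11, p4, p10) → 24.9280
  f9: (p11, p4, p6) → 46.4235
  f10: (p12, p6, p7) → 69.4126
  f11: (p12, p4, p6) → 11.1981
  f12: (p12, p7, p0) → 12.3925
  f13: (p12, p4, p0) → 1.5635
  f14: (p1, p3, p10) → 14.1792
  f15: (p1, p5, p3) → 12.3521
  f16: (p9, p5, p7) → 29.7803
  f17: (p9, p1, p10) → 48.2365
  f18: (p9, p1, p5) → 26.8606
  f19: (p8, p6, p7) → 15.6577
  f20: (p8, p9, p7) → 15.4457
  f21: (p8, p6, p10) → 40.1613
  f22: (p8, p9, p10) → 41.2814
Σ area = 662.118

Check V−E+F: 13 − 33 + 22 = 2.


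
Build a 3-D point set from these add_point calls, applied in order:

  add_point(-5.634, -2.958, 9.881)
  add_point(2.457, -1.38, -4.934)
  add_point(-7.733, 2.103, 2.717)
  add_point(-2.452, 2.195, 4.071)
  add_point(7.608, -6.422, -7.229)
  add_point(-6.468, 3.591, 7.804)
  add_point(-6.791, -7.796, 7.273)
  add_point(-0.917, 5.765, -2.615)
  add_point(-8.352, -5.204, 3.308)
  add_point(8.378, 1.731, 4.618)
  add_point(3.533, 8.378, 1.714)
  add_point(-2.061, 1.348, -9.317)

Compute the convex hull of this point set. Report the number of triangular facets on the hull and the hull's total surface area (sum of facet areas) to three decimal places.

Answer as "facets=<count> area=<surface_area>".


facets=16 area=797.996

Extreme-point indices: [0, 2, 4, 5, 6, 7, 8, 9, 10, 11] — 10 of 12 on the boundary.

Per-facet area ½‖(b−a)×(c−a)‖:
  f1: (p4, p11, p8) → 97.4718
  f2: (p4, p10, p9) → 62.2984
  f3: (p4, p11, p10) → 88.7658
  f4: (p7, p11, p10) → 14.9912
  f5: (p5, p10, p9) → 55.1703
  f6: (p5, p0, p9) → 52.1703
  f7: (p5, p7, p10) → 39.7523
  f8: (p6, p4, p9) → 127.1432
  f9: (p6, p0, p9) → 42.2124
  f10: (p6, p4, p8) → 47.2957
  f11: (p6, p5, p8) → 25.0563
  f12: (p6, p5, p0) → 14.7550
  f13: (p2, p11, p8) → 48.9496
  f14: (p2, p5, p8) → 19.5720
  f15: (p2, p7, p11) → 37.6363
  f16: (p2, p5, p7) → 24.7557
Σ area = 797.996

Euler characteristic 10−24+16 = 2 ✓


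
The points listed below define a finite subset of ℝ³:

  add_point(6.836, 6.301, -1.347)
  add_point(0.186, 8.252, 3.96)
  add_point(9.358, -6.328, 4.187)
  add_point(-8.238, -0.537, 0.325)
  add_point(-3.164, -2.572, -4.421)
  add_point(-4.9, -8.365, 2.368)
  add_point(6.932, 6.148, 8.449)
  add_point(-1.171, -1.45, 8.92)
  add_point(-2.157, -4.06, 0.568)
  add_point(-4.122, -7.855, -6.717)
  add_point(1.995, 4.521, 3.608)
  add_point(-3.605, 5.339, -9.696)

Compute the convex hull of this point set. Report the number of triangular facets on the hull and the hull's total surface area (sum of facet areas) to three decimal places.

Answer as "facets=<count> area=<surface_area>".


facets=14 area=875.660

Points on the hull: [0, 1, 2, 3, 5, 6, 7, 9, 11] (9 of 12).

Facet areas (half cross-product norm):
  f1: (p11, p1, p3) → 74.6760
  f2: (p9, p11, p3) → 64.4354
  f3: (p7, p1, p3) → 57.6059
  f4: (p0, p11, p1) → 57.3309
  f5: (p0, p9, p2) → 116.0684
  f6: (p0, p9, p11) → 90.6495
  f7: (p6, p7, p2) → 64.9330
  f8: (p6, p7, p1) → 42.7977
  f9: (p6, p0, p2) → 62.6126
  f10: (p6, p0, p1) → 34.3073
  f11: (p5, p9, p2) → 66.2527
  f12: (p5, p7, p2) → 62.8230
  f13: (p5, p9, p3) → 38.6971
  f14: (p5, p7, p3) → 42.4702
Σ area = 875.660

Euler: V−E+F = 9−21+14 = 2.


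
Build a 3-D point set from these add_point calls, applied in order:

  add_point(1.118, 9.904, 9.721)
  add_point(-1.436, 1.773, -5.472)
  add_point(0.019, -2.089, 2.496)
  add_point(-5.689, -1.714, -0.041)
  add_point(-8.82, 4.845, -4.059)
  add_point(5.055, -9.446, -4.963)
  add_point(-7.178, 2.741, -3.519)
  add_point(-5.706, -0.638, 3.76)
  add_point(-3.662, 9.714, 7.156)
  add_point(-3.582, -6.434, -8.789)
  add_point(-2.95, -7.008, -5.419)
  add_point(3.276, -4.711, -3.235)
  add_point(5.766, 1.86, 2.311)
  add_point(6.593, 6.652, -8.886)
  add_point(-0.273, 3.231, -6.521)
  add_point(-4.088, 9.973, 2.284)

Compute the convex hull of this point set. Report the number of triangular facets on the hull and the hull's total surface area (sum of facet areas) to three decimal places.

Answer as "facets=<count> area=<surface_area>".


Extreme-point indices: [0, 2, 3, 4, 5, 7, 8, 9, 10, 12, 13, 15] — 12 of 16 on the boundary.

Facet areas (half cross-product norm):
  f1: (p9, p13, p4) → 99.7966
  f2: (p9, p5, p13) → 78.5816
  f3: (p15, p13, p4) → 72.1556
  f4: (p15, p0, p13) → 70.4494
  f5: (p12, p5, p13) → 81.0815
  f6: (p12, p0, p13) → 68.4007
  f7: (p2, p7, p5) → 25.1722
  f8: (p2, p7, p0) → 41.1865
  f9: (p2, p12, p5) → 40.5372
  f10: (p2, p12, p0) → 41.4055
  f11: (p3, p7, p4) → 15.8877
  f12: (p3, p9, p4) → 42.1747
  f13: (p10, p7, p5) → 45.2343
  f14: (p10, p9, p5) → 14.0079
  f15: (p10, p3, p7) → 8.9466
  f16: (p10, p3, p9) → 12.2537
  f17: (p8, p7, p0) → 28.2941
  f18: (p8, p15, p0) → 11.1457
  f19: (p8, p7, p4) → 54.3812
  f20: (p8, p15, p4) → 16.8435
Σ area = 867.936

Check V−E+F: 12 − 30 + 20 = 2.

facets=20 area=867.936


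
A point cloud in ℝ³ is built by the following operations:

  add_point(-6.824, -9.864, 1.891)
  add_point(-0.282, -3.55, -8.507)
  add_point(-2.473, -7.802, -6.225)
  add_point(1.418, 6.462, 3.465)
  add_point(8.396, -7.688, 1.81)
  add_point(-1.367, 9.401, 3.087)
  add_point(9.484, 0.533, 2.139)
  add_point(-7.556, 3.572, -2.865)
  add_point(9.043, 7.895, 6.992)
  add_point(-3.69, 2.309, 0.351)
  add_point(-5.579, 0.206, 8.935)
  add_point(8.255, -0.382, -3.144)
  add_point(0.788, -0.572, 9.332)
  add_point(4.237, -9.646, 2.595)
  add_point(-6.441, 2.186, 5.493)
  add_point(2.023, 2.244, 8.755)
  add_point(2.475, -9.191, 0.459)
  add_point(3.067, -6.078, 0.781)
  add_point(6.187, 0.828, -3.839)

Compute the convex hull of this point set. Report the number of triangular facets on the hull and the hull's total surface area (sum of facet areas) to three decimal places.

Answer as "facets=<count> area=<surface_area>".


facets=26 area=953.970

Hull vertices (15/19): indices [0, 1, 2, 4, 5, 6, 7, 8, 10, 11, 12, 13, 14, 15, 18].

Triangle areas on the boundary:
  f1: (p18, p1, p7) → 52.6969
  f2: (p2, p0, p7) → 59.4858
  f3: (p2, p1, p7) → 30.8332
  f4: (p12, p10, p0) → 39.6647
  f5: (p4, p8, p6) → 19.8062
  f6: (p4, p12, p8) → 76.7863
  f7: (p4, p2, p1) → 35.6942
  f8: (p14, p0, p7) → 53.3140
  f9: (p14, p10, p0) → 24.9507
  f10: (p5, p18, p7) → 65.6764
  f11: (p5, p8, p18) → 67.6639
  f12: (p5, p14, p7) → 37.1009
  f13: (p5, p8, p10) → 65.4418
  f14: (p5, p14, p10) → 16.1953
  f15: (p15, p8, p10) → 15.6119
  f16: (p15, p12, p10) → 9.6777
  f17: (p15, p12, p8) → 6.5188
  f18: (p13, p2, p0) → 47.7137
  f19: (p13, p4, p2) → 24.7137
  f20: (p13, p12, p0) → 63.5807
  f21: (p13, p4, p12) → 27.5358
  f22: (p11, p4, p6) → 22.2022
  f23: (p11, p8, p6) → 18.3380
  f24: (p11, p8, p18) → 16.3391
  f25: (p11, p18, p1) → 9.8375
  f26: (p11, p4, p1) → 46.5907
Σ area = 953.970

Euler: V−E+F = 15−39+26 = 2.


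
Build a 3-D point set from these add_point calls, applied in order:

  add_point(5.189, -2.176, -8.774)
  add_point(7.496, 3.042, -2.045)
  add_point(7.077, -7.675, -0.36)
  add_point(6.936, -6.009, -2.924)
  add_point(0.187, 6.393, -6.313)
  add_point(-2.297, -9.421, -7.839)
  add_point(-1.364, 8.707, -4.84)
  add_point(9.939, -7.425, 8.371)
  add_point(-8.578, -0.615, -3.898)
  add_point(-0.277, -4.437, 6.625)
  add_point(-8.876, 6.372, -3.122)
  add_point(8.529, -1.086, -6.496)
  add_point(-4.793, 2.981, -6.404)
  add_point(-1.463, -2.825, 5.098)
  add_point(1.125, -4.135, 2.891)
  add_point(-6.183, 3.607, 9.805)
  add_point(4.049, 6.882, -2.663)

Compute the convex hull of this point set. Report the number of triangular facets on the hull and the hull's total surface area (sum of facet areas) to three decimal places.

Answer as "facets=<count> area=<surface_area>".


Extreme-point indices: [0, 1, 2, 3, 4, 5, 6, 7, 8, 9, 10, 11, 12, 15, 16] — 15 of 17 on the boundary.

Per-facet area ½‖(b−a)×(c−a)‖:
  f1: (p15, p16, p7) → 143.5304
  f2: (p12, p0, p5) → 56.6981
  f3: (p2, p5, p7) → 30.9792
  f4: (p11, p2, p7) → 34.4413
  f5: (p8, p15, p10) → 47.1940
  f6: (p8, p12, p10) → 17.1325
  f7: (p8, p12, p5) → 33.3194
  f8: (p9, p5, p7) → 81.7675
  f9: (p9, p15, p7) → 40.4671
  f10: (p9, p8, p5) → 77.1017
  f11: (p9, p8, p15) → 69.2180
  f12: (p4, p12, p0) → 30.7754
  f13: (p4, p11, p0) → 21.3844
  f14: (p4, p11, p16) → 26.4458
  f15: (p3, p0, p5) → 36.3279
  f16: (p3, p2, p5) → 16.3294
  f17: (p3, p11, p0) → 13.1018
  f18: (p3, p11, p2) → 4.3809
  f19: (p1, p16, p7) → 27.4771
  f20: (p1, p11, p7) → 46.0819
  f21: (p1, p11, p16) → 13.6616
  f22: (p6, p4, p16) → 8.4039
  f23: (p6, p15, p10) → 54.1501
  f24: (p6, p15, p16) → 49.0581
  f25: (p6, p12, p10) → 20.7281
  f26: (p6, p4, p12) → 9.5113
Σ area = 1009.667

Check V−E+F: 15 − 39 + 26 = 2.

facets=26 area=1009.667


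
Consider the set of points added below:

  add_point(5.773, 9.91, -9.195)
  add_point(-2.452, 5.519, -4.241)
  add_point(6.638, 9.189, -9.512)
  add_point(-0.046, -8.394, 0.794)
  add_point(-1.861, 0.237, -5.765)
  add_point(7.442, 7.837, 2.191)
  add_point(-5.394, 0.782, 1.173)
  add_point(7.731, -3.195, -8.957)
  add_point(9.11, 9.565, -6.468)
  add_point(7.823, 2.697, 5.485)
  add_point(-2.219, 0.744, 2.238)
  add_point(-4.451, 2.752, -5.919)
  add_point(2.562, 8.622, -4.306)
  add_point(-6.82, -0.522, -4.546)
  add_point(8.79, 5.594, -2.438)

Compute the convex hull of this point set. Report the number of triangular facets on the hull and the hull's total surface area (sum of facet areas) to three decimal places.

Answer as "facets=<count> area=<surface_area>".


Extreme-point indices: [0, 1, 2, 3, 5, 6, 7, 8, 9, 10, 11, 12, 13, 14] — 14 of 15 on the boundary.

Facet areas (half cross-product norm):
  f1: (p7, p3, p13) → 76.2809
  f2: (p7, p9, p3) → 90.0544
  f3: (p14, p9, p8) → 10.0234
  f4: (p14, p7, p8) → 30.8254
  f5: (p14, p7, p9) → 44.9482
  f6: (p6, p3, p13) → 31.9117
  f7: (p5, p9, p8) → 20.4278
  f8: (p5, p0, p8) → 17.0417
  f9: (p5, p0, p12) → 22.9018
  f10: (p5, p6, p9) → 42.6633
  f11: (p5, p6, p12) → 50.7603
  f12: (p2, p7, p8) → 24.5110
  f13: (p2, p0, p8) → 2.2596
  f14: (p1, p0, p12) → 14.4103
  f15: (p1, p6, p13) → 21.0789
  f16: (p1, p6, p12) → 17.4093
  f17: (p10, p9, p3) → 50.9979
  f18: (p10, p6, p3) → 15.6553
  f19: (p10, p6, p9) → 3.4760
  f20: (p11, p1, p13) → 5.7340
  f21: (p11, p1, p0) → 17.3318
  f22: (p11, p2, p0) → 7.1689
  f23: (p11, p7, p13) → 28.8611
  f24: (p11, p2, p7) → 75.1942
Σ area = 721.927

Check V−E+F: 14 − 36 + 24 = 2.

facets=24 area=721.927


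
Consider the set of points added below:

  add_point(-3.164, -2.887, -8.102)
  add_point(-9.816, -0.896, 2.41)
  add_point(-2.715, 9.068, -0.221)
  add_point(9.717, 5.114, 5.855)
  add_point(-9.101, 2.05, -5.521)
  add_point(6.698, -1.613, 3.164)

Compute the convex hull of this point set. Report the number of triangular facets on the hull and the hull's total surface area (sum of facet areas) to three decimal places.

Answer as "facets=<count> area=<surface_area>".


Hull vertices (6/6): indices [0, 1, 2, 3, 4, 5].

Per-facet area ½‖(b−a)×(c−a)‖:
  f1: (p2, p3, p1) → 88.5388
  f2: (p0, p2, p3) → 103.0374
  f3: (p4, p2, p1) → 45.3696
  f4: (p4, p0, p1) → 34.1870
  f5: (p4, p0, p2) → 43.9351
  f6: (p5, p3, p1) → 60.5253
  f7: (p5, p0, p1) → 90.5175
  f8: (p5, p0, p3) → 47.9511
Σ area = 514.062

Euler: V−E+F = 6−12+8 = 2.

facets=8 area=514.062


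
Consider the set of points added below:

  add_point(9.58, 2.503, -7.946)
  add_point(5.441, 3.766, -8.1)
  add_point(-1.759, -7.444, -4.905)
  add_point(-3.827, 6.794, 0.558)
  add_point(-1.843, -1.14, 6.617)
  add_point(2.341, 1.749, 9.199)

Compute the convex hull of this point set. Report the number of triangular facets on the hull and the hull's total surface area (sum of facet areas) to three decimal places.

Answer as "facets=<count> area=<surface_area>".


Extreme-point indices: [0, 1, 2, 3, 4, 5] — 6 of 6 on the boundary.

Per-facet area ½‖(b−a)×(c−a)‖:
  f1: (p5, p0, p3) → 95.4173
  f2: (p5, p2, p0) → 124.5530
  f3: (p4, p2, p3) → 66.1162
  f4: (p4, p5, p3) → 29.0163
  f5: (p4, p5, p2) → 28.9088
  f6: (p1, p0, p3) → 19.4884
  f7: (p1, p2, p3) → 84.0564
  f8: (p1, p2, p0) → 28.6797
Σ area = 476.236

Euler characteristic 6−12+8 = 2 ✓

facets=8 area=476.236


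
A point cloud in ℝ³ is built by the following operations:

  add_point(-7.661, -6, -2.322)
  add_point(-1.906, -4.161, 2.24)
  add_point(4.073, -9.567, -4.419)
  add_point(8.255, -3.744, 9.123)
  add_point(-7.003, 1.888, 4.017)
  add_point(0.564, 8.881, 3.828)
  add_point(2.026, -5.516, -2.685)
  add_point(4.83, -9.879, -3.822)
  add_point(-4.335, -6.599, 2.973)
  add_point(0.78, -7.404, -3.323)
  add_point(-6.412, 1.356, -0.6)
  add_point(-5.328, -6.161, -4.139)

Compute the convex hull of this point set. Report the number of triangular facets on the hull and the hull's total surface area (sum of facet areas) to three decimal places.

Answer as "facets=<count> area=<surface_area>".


facets=14 area=602.937

Hull vertices (9/12): indices [0, 2, 3, 4, 5, 7, 8, 10, 11].

Triangle areas on the boundary:
  f1: (p4, p5, p3) → 79.4032
  f2: (p7, p2, p0) → 4.5416
  f3: (p7, p5, p3) → 115.3142
  f4: (p7, p2, p5) → 10.2440
  f5: (p11, p2, p0) → 9.3410
  f6: (p11, p2, p5) → 90.0835
  f7: (p8, p4, p0) → 27.8162
  f8: (p8, p4, p3) → 64.0282
  f9: (p8, p7, p0) → 37.2433
  f10: (p8, p7, p3) → 78.5671
  f11: (p10, p4, p0) → 17.0530
  f12: (p10, p4, p5) → 24.1261
  f13: (p10, p11, p0) → 11.3170
  f14: (p10, p11, p5) → 33.8588
Σ area = 602.937

Euler characteristic 9−21+14 = 2 ✓


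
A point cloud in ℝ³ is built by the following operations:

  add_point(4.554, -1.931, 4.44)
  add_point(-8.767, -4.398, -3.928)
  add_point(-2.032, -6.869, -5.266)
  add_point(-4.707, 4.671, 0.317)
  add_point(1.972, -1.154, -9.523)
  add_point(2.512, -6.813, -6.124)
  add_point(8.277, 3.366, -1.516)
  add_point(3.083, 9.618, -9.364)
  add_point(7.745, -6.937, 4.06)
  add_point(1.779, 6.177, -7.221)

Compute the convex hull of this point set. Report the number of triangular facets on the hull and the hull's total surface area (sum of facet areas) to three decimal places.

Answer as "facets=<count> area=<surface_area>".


Points on the hull: [0, 1, 2, 3, 4, 5, 6, 7, 8] (9 of 10).

Facet areas (half cross-product norm):
  f1: (p7, p4, p1) → 63.8724
  f2: (p7, p4, p6) → 53.2307
  f3: (p3, p7, p1) → 70.0558
  f4: (p3, p7, p6) → 67.8605
  f5: (p5, p8, p6) → 61.1878
  f6: (p5, p4, p6) → 36.8351
  f7: (p0, p8, p6) → 25.4244
  f8: (p0, p3, p6) → 51.7183
  f9: (p0, p8, p1) → 45.4006
  f10: (p0, p3, p1) → 65.3143
  f11: (p2, p4, p1) → 28.3486
  f12: (p2, p5, p4) → 15.3104
  f13: (p2, p8, p1) → 41.4024
  f14: (p2, p5, p8) → 25.3877
Σ area = 651.349

Euler: V−E+F = 9−21+14 = 2.

facets=14 area=651.349


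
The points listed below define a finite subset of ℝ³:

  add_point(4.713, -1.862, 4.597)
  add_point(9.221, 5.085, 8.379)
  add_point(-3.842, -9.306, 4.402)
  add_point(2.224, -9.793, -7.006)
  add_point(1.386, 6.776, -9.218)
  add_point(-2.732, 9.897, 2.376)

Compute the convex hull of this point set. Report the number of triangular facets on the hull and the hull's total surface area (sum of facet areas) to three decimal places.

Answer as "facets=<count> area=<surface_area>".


facets=8 area=735.613

6 of the 6 inputs are extreme points: [0, 1, 2, 3, 4, 5].

Triangle areas on the boundary:
  f1: (p5, p1, p2) → 129.6684
  f2: (p4, p5, p2) → 121.7145
  f3: (p4, p3, p2) → 108.0330
  f4: (p4, p5, p1) → 90.1776
  f5: (p4, p3, p1) → 157.5883
  f6: (p0, p1, p2) → 24.3842
  f7: (p0, p3, p2) → 69.6155
  f8: (p0, p3, p1) → 34.4315
Σ area = 735.613

Euler characteristic 6−12+8 = 2 ✓


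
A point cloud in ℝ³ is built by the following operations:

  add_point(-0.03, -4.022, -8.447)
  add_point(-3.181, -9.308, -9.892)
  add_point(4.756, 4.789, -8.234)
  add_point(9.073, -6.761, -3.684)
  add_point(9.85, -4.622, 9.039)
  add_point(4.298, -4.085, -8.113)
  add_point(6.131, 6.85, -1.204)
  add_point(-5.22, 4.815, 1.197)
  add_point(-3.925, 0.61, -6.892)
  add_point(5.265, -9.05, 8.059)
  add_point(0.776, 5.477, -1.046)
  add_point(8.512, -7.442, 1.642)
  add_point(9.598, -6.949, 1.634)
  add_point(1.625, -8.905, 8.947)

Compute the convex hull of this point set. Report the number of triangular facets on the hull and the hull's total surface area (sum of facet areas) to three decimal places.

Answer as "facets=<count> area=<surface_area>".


12 of the 14 inputs are extreme points: [1, 2, 3, 4, 5, 6, 7, 8, 9, 11, 12, 13].

Triangle areas on the boundary:
  f1: (p6, p4, p7) → 93.1458
  f2: (p13, p4, p7) → 79.6574
  f3: (p13, p1, p7) → 142.7944
  f4: (p2, p6, p7) → 43.8759
  f5: (p9, p13, p4) → 9.4124
  f6: (p9, p13, p1) → 36.4562
  f7: (p8, p1, p7) → 34.1697
  f8: (p8, p2, p7) → 44.7293
  f9: (p8, p2, p1) → 48.0969
  f10: (p5, p2, p1) → 33.0361
  f11: (p3, p6, p4) → 86.6217
  f12: (p3, p2, p6) → 48.4718
  f13: (p3, p5, p2) → 29.2704
  f14: (p3, p9, p1) → 87.1099
  f15: (p3, p5, p1) → 29.1783
  f16: (p12, p9, p4) → 23.2276
  f17: (p12, p3, p4) → 7.0291
  f18: (p11, p3, p9) → 7.1906
  f19: (p11, p12, p9) → 3.8129
  f20: (p11, p12, p3) → 3.1813
Σ area = 890.468

Check V−E+F: 12 − 30 + 20 = 2.

facets=20 area=890.468
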